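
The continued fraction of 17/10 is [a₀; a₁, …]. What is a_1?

1

17 = 1·10 + 7   →  a_0 = 1
10 = 1·7 + 3   →  a_1 = 1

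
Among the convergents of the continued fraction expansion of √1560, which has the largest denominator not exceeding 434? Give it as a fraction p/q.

√1560 = [39; 2, 78, …] (period length 2).
Convergents:
  p_0/q_0 = 39/1
  p_1/q_1 = 79/2
  p_2/q_2 = 6201/157
  p_3/q_3 = 12481/316
  p_4/q_4 = 979719/24805
q_3 = 316 ≤ 434 < 24805 = q_4, so the answer is 12481/316.

12481/316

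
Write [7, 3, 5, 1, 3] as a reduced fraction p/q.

534/73

Fold from the inside: start with 3/1.
  1 + 1/3 = 4/3
  5 + 3/4 = 23/4
  3 + 4/23 = 73/23
  7 + 23/73 = 534/73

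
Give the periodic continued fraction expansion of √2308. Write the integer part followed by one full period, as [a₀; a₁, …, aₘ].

[48; 24, 96]

a₀ = ⌊√2308⌋ = 48.
With m₀=0, d₀=1 and mₖ₊₁ = dₖaₖ − mₖ, dₖ₊₁ = (n − mₖ₊₁²)/dₖ, aₖ₊₁ = ⌊(a₀+mₖ₊₁)/dₖ₊₁⌋:
  k=1: m=48, d=4, a=24
  k=2: m=48, d=1, a=96
d=1 and a=2a₀=96 at k=2, so the next step gives (m, d) = (48, 4) again — its k=1 value — and the period has length 2.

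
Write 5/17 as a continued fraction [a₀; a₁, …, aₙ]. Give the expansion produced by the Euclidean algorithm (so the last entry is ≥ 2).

5 = 0·17 + 5
17 = 3·5 + 2
5 = 2·2 + 1
2 = 2·1 + 0  (stop)
So 5/17 = [0; 3, 2, 2].

[0; 3, 2, 2]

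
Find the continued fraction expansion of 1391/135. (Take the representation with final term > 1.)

1391 = 10·135 + 41
135 = 3·41 + 12
41 = 3·12 + 5
12 = 2·5 + 2
5 = 2·2 + 1
2 = 2·1 + 0  (stop)
So 1391/135 = [10; 3, 3, 2, 2, 2].

[10; 3, 3, 2, 2, 2]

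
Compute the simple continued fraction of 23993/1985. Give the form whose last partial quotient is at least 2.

23993 = 12×1985 + 173
1985 = 11×173 + 82
173 = 2×82 + 9
82 = 9×9 + 1
9 = 9×1 + 0  (stop)
So 23993/1985 = [12; 11, 2, 9, 9].

[12; 11, 2, 9, 9]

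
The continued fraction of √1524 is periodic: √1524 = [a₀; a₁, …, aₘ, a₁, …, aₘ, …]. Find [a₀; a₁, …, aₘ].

a₀ = ⌊√1524⌋ = 39.
With m₀=0, d₀=1 and mₖ₊₁ = dₖaₖ − mₖ, dₖ₊₁ = (n − mₖ₊₁²)/dₖ, aₖ₊₁ = ⌊(a₀+mₖ₊₁)/dₖ₊₁⌋:
  k=1: m=39, d=3, a=26
  k=2: m=39, d=1, a=78
d=1 and a=2a₀=78 at k=2, so the next step gives (m, d) = (39, 3) again — its k=1 value — and the period has length 2.

[39; 26, 78]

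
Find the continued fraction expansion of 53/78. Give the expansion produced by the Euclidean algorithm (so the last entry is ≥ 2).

53 = 0×78 + 53
78 = 1×53 + 25
53 = 2×25 + 3
25 = 8×3 + 1
3 = 3×1 + 0  (stop)
So 53/78 = [0; 1, 2, 8, 3].

[0; 1, 2, 8, 3]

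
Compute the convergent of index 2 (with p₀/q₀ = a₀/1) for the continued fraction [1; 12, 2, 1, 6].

27/25

Using pₖ = aₖpₖ₋₁ + pₖ₋₂, qₖ = aₖqₖ₋₁ + qₖ₋₂ (with p₋₁=1, p₋₂=0, q₋₁=0, q₋₂=1):
  k=0: a=1, p=1, q=1
  k=1: a=12, p=13, q=12
  k=2: a=2, p=27, q=25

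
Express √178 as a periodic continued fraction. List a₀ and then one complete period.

[13; 2, 1, 12, 1, 2, 26]

a₀ = ⌊√178⌋ = 13.
With m₀=0, d₀=1 and mₖ₊₁ = dₖaₖ − mₖ, dₖ₊₁ = (n − mₖ₊₁²)/dₖ, aₖ₊₁ = ⌊(a₀+mₖ₊₁)/dₖ₊₁⌋:
  k=1: m=13, d=9, a=2
  k=2: m=5, d=17, a=1
  k=3: m=12, d=2, a=12
  k=4: m=12, d=17, a=1
  k=5: m=5, d=9, a=2
  k=6: m=13, d=1, a=26
d=1 and a=2a₀=26 at k=6, so the next step gives (m, d) = (13, 9) again — its k=1 value — and the period has length 6.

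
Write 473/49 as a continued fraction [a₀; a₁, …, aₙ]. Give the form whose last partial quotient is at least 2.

473 = 9×49 + 32
49 = 1×32 + 17
32 = 1×17 + 15
17 = 1×15 + 2
15 = 7×2 + 1
2 = 2×1 + 0  (stop)
So 473/49 = [9; 1, 1, 1, 7, 2].

[9; 1, 1, 1, 7, 2]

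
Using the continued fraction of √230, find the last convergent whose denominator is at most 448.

2745/181

√230 = [15; 6, 30, …] (period length 2).
Convergents:
  p_0/q_0 = 15/1
  p_1/q_1 = 91/6
  p_2/q_2 = 2745/181
  p_3/q_3 = 16561/1092
q_2 = 181 ≤ 448 < 1092 = q_3, so the answer is 2745/181.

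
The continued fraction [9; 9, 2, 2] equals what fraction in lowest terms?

428/47

Fold from the inside: start with 2/1.
  2 + 1/2 = 5/2
  9 + 2/5 = 47/5
  9 + 5/47 = 428/47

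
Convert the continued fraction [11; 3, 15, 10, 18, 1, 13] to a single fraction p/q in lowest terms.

Fold from the inside: start with 13/1.
  1 + 1/13 = 14/13
  18 + 13/14 = 265/14
  10 + 14/265 = 2664/265
  15 + 265/2664 = 40225/2664
  3 + 2664/40225 = 123339/40225
  11 + 40225/123339 = 1396954/123339

1396954/123339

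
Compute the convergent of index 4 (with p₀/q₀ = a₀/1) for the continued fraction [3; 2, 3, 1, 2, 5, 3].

86/25

Using pₖ = aₖpₖ₋₁ + pₖ₋₂, qₖ = aₖqₖ₋₁ + qₖ₋₂ (with p₋₁=1, p₋₂=0, q₋₁=0, q₋₂=1):
  k=0: a=3, p=3, q=1
  k=1: a=2, p=7, q=2
  k=2: a=3, p=24, q=7
  k=3: a=1, p=31, q=9
  k=4: a=2, p=86, q=25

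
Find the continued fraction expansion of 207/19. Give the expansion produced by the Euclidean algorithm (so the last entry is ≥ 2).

207 = 10*19 + 17
19 = 1*17 + 2
17 = 8*2 + 1
2 = 2*1 + 0  (stop)
So 207/19 = [10; 1, 8, 2].

[10; 1, 8, 2]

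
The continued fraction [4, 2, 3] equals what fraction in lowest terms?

31/7

Using pₖ = aₖpₖ₋₁ + pₖ₋₂ and qₖ = aₖqₖ₋₁ + qₖ₋₂:
  k=0: a=4, p=4, q=1
  k=1: a=2, p=9, q=2
  k=2: a=3, p=31, q=7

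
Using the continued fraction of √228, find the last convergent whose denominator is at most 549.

√228 = [15; 10, 30, …] (period length 2).
Convergents:
  p_0/q_0 = 15/1
  p_1/q_1 = 151/10
  p_2/q_2 = 4545/301
  p_3/q_3 = 45601/3020
q_2 = 301 ≤ 549 < 3020 = q_3, so the answer is 4545/301.

4545/301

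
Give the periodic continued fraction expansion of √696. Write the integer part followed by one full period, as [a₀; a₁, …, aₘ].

[26; 2, 1, 1, 1, 1, 1, 2, 52]

a₀ = ⌊√696⌋ = 26.
With m₀=0, d₀=1 and mₖ₊₁ = dₖaₖ − mₖ, dₖ₊₁ = (n − mₖ₊₁²)/dₖ, aₖ₊₁ = ⌊(a₀+mₖ₊₁)/dₖ₊₁⌋:
  k=1: m=26, d=20, a=2
  k=2: m=14, d=25, a=1
  k=3: m=11, d=23, a=1
  k=4: m=12, d=24, a=1
  k=5: m=12, d=23, a=1
  k=6: m=11, d=25, a=1
  k=7: m=14, d=20, a=2
  k=8: m=26, d=1, a=52
d=1 and a=2a₀=52 at k=8, so the next step gives (m, d) = (26, 20) again — its k=1 value — and the period has length 8.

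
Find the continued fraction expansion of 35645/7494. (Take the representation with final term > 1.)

35645 = 4×7494 + 5669
7494 = 1×5669 + 1825
5669 = 3×1825 + 194
1825 = 9×194 + 79
194 = 2×79 + 36
79 = 2×36 + 7
36 = 5×7 + 1
7 = 7×1 + 0  (stop)
So 35645/7494 = [4; 1, 3, 9, 2, 2, 5, 7].

[4; 1, 3, 9, 2, 2, 5, 7]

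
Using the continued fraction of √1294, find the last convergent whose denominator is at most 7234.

√1294 = [35; 1, 34, 1, 70, …] (period length 4).
Convergents:
  p_0/q_0 = 35/1
  p_1/q_1 = 36/1
  p_2/q_2 = 1259/35
  p_3/q_3 = 1295/36
  p_4/q_4 = 91909/2555
  p_5/q_5 = 93204/2591
  p_6/q_6 = 3260845/90649
q_5 = 2591 ≤ 7234 < 90649 = q_6, so the answer is 93204/2591.

93204/2591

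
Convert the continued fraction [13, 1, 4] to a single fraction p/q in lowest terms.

69/5

Using pₖ = aₖpₖ₋₁ + pₖ₋₂ and qₖ = aₖqₖ₋₁ + qₖ₋₂:
  k=0: a=13, p=13, q=1
  k=1: a=1, p=14, q=1
  k=2: a=4, p=69, q=5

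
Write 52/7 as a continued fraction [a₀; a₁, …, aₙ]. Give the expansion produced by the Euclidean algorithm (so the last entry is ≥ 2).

[7; 2, 3]

52 = 7×7 + 3
7 = 2×3 + 1
3 = 3×1 + 0  (stop)
So 52/7 = [7; 2, 3].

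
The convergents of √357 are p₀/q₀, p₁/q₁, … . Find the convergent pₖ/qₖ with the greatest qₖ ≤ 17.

170/9

√357 = [18; 1, 8, 2, 8, 1, 36, …] (period length 6).
Convergents:
  p_0/q_0 = 18/1
  p_1/q_1 = 19/1
  p_2/q_2 = 170/9
  p_3/q_3 = 359/19
q_2 = 9 ≤ 17 < 19 = q_3, so the answer is 170/9.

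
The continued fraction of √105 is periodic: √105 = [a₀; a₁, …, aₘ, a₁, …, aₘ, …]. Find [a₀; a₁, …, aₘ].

a₀ = ⌊√105⌋ = 10.
With m₀=0, d₀=1 and mₖ₊₁ = dₖaₖ − mₖ, dₖ₊₁ = (n − mₖ₊₁²)/dₖ, aₖ₊₁ = ⌊(a₀+mₖ₊₁)/dₖ₊₁⌋:
  k=1: m=10, d=5, a=4
  k=2: m=10, d=1, a=20
d=1 and a=2a₀=20 at k=2, so the next step gives (m, d) = (10, 5) again — its k=1 value — and the period has length 2.

[10; 4, 20]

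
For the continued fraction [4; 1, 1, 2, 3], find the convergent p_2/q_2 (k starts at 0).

9/2

Using pₖ = aₖpₖ₋₁ + pₖ₋₂, qₖ = aₖqₖ₋₁ + qₖ₋₂ (with p₋₁=1, p₋₂=0, q₋₁=0, q₋₂=1):
  k=0: a=4, p=4, q=1
  k=1: a=1, p=5, q=1
  k=2: a=1, p=9, q=2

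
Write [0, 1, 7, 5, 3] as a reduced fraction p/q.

Fold from the inside: start with 3/1.
  5 + 1/3 = 16/3
  7 + 3/16 = 115/16
  1 + 16/115 = 131/115
  0 + 115/131 = 115/131

115/131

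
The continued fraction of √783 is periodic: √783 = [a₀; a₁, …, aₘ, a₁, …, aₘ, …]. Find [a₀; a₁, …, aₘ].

a₀ = ⌊√783⌋ = 27.
With m₀=0, d₀=1 and mₖ₊₁ = dₖaₖ − mₖ, dₖ₊₁ = (n − mₖ₊₁²)/dₖ, aₖ₊₁ = ⌊(a₀+mₖ₊₁)/dₖ₊₁⌋:
  k=1: m=27, d=54, a=1
  k=2: m=27, d=1, a=54
d=1 and a=2a₀=54 at k=2, so the next step gives (m, d) = (27, 54) again — its k=1 value — and the period has length 2.

[27; 1, 54]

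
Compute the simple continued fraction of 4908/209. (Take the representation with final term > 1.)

4908 = 23×209 + 101
209 = 2×101 + 7
101 = 14×7 + 3
7 = 2×3 + 1
3 = 3×1 + 0  (stop)
So 4908/209 = [23; 2, 14, 2, 3].

[23; 2, 14, 2, 3]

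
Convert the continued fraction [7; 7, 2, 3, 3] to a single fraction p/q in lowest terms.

Using pₖ = aₖpₖ₋₁ + pₖ₋₂ and qₖ = aₖqₖ₋₁ + qₖ₋₂:
  k=0: a=7, p=7, q=1
  k=1: a=7, p=50, q=7
  k=2: a=2, p=107, q=15
  k=3: a=3, p=371, q=52
  k=4: a=3, p=1220, q=171

1220/171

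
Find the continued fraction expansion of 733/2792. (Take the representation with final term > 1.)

733 = 0·2792 + 733
2792 = 3·733 + 593
733 = 1·593 + 140
593 = 4·140 + 33
140 = 4·33 + 8
33 = 4·8 + 1
8 = 8·1 + 0  (stop)
So 733/2792 = [0; 3, 1, 4, 4, 4, 8].

[0; 3, 1, 4, 4, 4, 8]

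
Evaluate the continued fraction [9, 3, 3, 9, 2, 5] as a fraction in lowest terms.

Using pₖ = aₖpₖ₋₁ + pₖ₋₂ and qₖ = aₖqₖ₋₁ + qₖ₋₂:
  k=0: a=9, p=9, q=1
  k=1: a=3, p=28, q=3
  k=2: a=3, p=93, q=10
  k=3: a=9, p=865, q=93
  k=4: a=2, p=1823, q=196
  k=5: a=5, p=9980, q=1073

9980/1073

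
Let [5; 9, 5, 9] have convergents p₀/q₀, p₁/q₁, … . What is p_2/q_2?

235/46

Using pₖ = aₖpₖ₋₁ + pₖ₋₂, qₖ = aₖqₖ₋₁ + qₖ₋₂ (with p₋₁=1, p₋₂=0, q₋₁=0, q₋₂=1):
  k=0: a=5, p=5, q=1
  k=1: a=9, p=46, q=9
  k=2: a=5, p=235, q=46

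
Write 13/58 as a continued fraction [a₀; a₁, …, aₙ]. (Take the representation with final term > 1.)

13 = 0×58 + 13
58 = 4×13 + 6
13 = 2×6 + 1
6 = 6×1 + 0  (stop)
So 13/58 = [0; 4, 2, 6].

[0; 4, 2, 6]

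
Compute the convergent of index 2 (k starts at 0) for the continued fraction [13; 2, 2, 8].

Using pₖ = aₖpₖ₋₁ + pₖ₋₂, qₖ = aₖqₖ₋₁ + qₖ₋₂ (with p₋₁=1, p₋₂=0, q₋₁=0, q₋₂=1):
  k=0: a=13, p=13, q=1
  k=1: a=2, p=27, q=2
  k=2: a=2, p=67, q=5

67/5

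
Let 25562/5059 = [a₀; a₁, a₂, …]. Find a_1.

25562 = 5·5059 + 267   →  a_0 = 5
5059 = 18·267 + 253   →  a_1 = 18

18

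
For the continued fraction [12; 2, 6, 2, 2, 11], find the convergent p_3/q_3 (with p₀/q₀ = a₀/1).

349/28

Using pₖ = aₖpₖ₋₁ + pₖ₋₂, qₖ = aₖqₖ₋₁ + qₖ₋₂ (with p₋₁=1, p₋₂=0, q₋₁=0, q₋₂=1):
  k=0: a=12, p=12, q=1
  k=1: a=2, p=25, q=2
  k=2: a=6, p=162, q=13
  k=3: a=2, p=349, q=28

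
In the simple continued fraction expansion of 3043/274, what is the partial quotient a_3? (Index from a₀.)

3043 = 11·274 + 29   →  a_0 = 11
274 = 9·29 + 13   →  a_1 = 9
29 = 2·13 + 3   →  a_2 = 2
13 = 4·3 + 1   →  a_3 = 4

4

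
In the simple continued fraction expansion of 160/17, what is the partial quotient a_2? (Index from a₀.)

2

160 = 9·17 + 7   →  a_0 = 9
17 = 2·7 + 3   →  a_1 = 2
7 = 2·3 + 1   →  a_2 = 2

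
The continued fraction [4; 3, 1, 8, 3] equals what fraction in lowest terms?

464/109

Using pₖ = aₖpₖ₋₁ + pₖ₋₂ and qₖ = aₖqₖ₋₁ + qₖ₋₂:
  k=0: a=4, p=4, q=1
  k=1: a=3, p=13, q=3
  k=2: a=1, p=17, q=4
  k=3: a=8, p=149, q=35
  k=4: a=3, p=464, q=109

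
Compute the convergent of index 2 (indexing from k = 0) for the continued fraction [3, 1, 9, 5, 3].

39/10

Using pₖ = aₖpₖ₋₁ + pₖ₋₂, qₖ = aₖqₖ₋₁ + qₖ₋₂ (with p₋₁=1, p₋₂=0, q₋₁=0, q₋₂=1):
  k=0: a=3, p=3, q=1
  k=1: a=1, p=4, q=1
  k=2: a=9, p=39, q=10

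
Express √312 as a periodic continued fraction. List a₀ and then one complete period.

a₀ = ⌊√312⌋ = 17.
With m₀=0, d₀=1 and mₖ₊₁ = dₖaₖ − mₖ, dₖ₊₁ = (n − mₖ₊₁²)/dₖ, aₖ₊₁ = ⌊(a₀+mₖ₊₁)/dₖ₊₁⌋:
  k=1: m=17, d=23, a=1
  k=2: m=6, d=12, a=1
  k=3: m=6, d=23, a=1
  k=4: m=17, d=1, a=34
d=1 and a=2a₀=34 at k=4, so the next step gives (m, d) = (17, 23) again — its k=1 value — and the period has length 4.

[17; 1, 1, 1, 34]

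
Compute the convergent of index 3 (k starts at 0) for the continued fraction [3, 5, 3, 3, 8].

169/53

Using pₖ = aₖpₖ₋₁ + pₖ₋₂, qₖ = aₖqₖ₋₁ + qₖ₋₂ (with p₋₁=1, p₋₂=0, q₋₁=0, q₋₂=1):
  k=0: a=3, p=3, q=1
  k=1: a=5, p=16, q=5
  k=2: a=3, p=51, q=16
  k=3: a=3, p=169, q=53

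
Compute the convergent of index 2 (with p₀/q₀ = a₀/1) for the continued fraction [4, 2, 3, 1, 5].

Using pₖ = aₖpₖ₋₁ + pₖ₋₂, qₖ = aₖqₖ₋₁ + qₖ₋₂ (with p₋₁=1, p₋₂=0, q₋₁=0, q₋₂=1):
  k=0: a=4, p=4, q=1
  k=1: a=2, p=9, q=2
  k=2: a=3, p=31, q=7

31/7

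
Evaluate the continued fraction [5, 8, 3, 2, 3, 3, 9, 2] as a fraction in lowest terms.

65764/12843

Using pₖ = aₖpₖ₋₁ + pₖ₋₂ and qₖ = aₖqₖ₋₁ + qₖ₋₂:
  k=0: a=5, p=5, q=1
  k=1: a=8, p=41, q=8
  k=2: a=3, p=128, q=25
  k=3: a=2, p=297, q=58
  k=4: a=3, p=1019, q=199
  k=5: a=3, p=3354, q=655
  k=6: a=9, p=31205, q=6094
  k=7: a=2, p=65764, q=12843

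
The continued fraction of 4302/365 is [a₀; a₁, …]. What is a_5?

4302 = 11·365 + 287   →  a_0 = 11
365 = 1·287 + 78   →  a_1 = 1
287 = 3·78 + 53   →  a_2 = 3
78 = 1·53 + 25   →  a_3 = 1
53 = 2·25 + 3   →  a_4 = 2
25 = 8·3 + 1   →  a_5 = 8

8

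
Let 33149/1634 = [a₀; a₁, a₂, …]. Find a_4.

7

33149 = 20·1634 + 469   →  a_0 = 20
1634 = 3·469 + 227   →  a_1 = 3
469 = 2·227 + 15   →  a_2 = 2
227 = 15·15 + 2   →  a_3 = 15
15 = 7·2 + 1   →  a_4 = 7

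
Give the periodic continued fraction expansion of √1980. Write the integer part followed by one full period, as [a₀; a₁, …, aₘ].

[44; 2, 88]

a₀ = ⌊√1980⌋ = 44.
With m₀=0, d₀=1 and mₖ₊₁ = dₖaₖ − mₖ, dₖ₊₁ = (n − mₖ₊₁²)/dₖ, aₖ₊₁ = ⌊(a₀+mₖ₊₁)/dₖ₊₁⌋:
  k=1: m=44, d=44, a=2
  k=2: m=44, d=1, a=88
d=1 and a=2a₀=88 at k=2, so the next step gives (m, d) = (44, 44) again — its k=1 value — and the period has length 2.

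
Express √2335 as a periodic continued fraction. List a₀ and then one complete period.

[48; 3, 9, 3, 96]

a₀ = ⌊√2335⌋ = 48.
With m₀=0, d₀=1 and mₖ₊₁ = dₖaₖ − mₖ, dₖ₊₁ = (n − mₖ₊₁²)/dₖ, aₖ₊₁ = ⌊(a₀+mₖ₊₁)/dₖ₊₁⌋:
  k=1: m=48, d=31, a=3
  k=2: m=45, d=10, a=9
  k=3: m=45, d=31, a=3
  k=4: m=48, d=1, a=96
d=1 and a=2a₀=96 at k=4, so the next step gives (m, d) = (48, 31) again — its k=1 value — and the period has length 4.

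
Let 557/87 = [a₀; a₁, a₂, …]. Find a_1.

557 = 6·87 + 35   →  a_0 = 6
87 = 2·35 + 17   →  a_1 = 2

2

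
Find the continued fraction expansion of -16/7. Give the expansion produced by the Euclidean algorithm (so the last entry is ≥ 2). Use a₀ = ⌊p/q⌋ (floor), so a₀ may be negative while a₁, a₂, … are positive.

-16 = -3*7 + 5
7 = 1*5 + 2
5 = 2*2 + 1
2 = 2*1 + 0  (stop)
So -16/7 = [-3; 1, 2, 2].

[-3; 1, 2, 2]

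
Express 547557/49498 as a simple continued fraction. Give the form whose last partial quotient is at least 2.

547557 = 11·49498 + 3079
49498 = 16·3079 + 234
3079 = 13·234 + 37
234 = 6·37 + 12
37 = 3·12 + 1
12 = 12·1 + 0  (stop)
So 547557/49498 = [11; 16, 13, 6, 3, 12].

[11; 16, 13, 6, 3, 12]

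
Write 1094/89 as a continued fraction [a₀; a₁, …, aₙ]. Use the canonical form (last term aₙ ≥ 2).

1094 = 12×89 + 26
89 = 3×26 + 11
26 = 2×11 + 4
11 = 2×4 + 3
4 = 1×3 + 1
3 = 3×1 + 0  (stop)
So 1094/89 = [12; 3, 2, 2, 1, 3].

[12; 3, 2, 2, 1, 3]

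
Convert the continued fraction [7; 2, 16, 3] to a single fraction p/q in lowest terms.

Using pₖ = aₖpₖ₋₁ + pₖ₋₂ and qₖ = aₖqₖ₋₁ + qₖ₋₂:
  k=0: a=7, p=7, q=1
  k=1: a=2, p=15, q=2
  k=2: a=16, p=247, q=33
  k=3: a=3, p=756, q=101

756/101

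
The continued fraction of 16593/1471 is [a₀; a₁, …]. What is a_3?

16593 = 11·1471 + 412   →  a_0 = 11
1471 = 3·412 + 235   →  a_1 = 3
412 = 1·235 + 177   →  a_2 = 1
235 = 1·177 + 58   →  a_3 = 1

1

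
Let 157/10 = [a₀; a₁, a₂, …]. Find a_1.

157 = 15·10 + 7   →  a_0 = 15
10 = 1·7 + 3   →  a_1 = 1

1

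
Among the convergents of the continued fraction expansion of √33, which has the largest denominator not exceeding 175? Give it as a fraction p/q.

787/137

√33 = [5; 1, 2, 1, 10, …] (period length 4).
Convergents:
  p_0/q_0 = 5/1
  p_1/q_1 = 6/1
  p_2/q_2 = 17/3
  p_3/q_3 = 23/4
  p_4/q_4 = 247/43
  p_5/q_5 = 270/47
  p_6/q_6 = 787/137
  p_7/q_7 = 1057/184
q_6 = 137 ≤ 175 < 184 = q_7, so the answer is 787/137.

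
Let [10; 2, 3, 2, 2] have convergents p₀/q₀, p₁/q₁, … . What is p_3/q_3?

Using pₖ = aₖpₖ₋₁ + pₖ₋₂, qₖ = aₖqₖ₋₁ + qₖ₋₂ (with p₋₁=1, p₋₂=0, q₋₁=0, q₋₂=1):
  k=0: a=10, p=10, q=1
  k=1: a=2, p=21, q=2
  k=2: a=3, p=73, q=7
  k=3: a=2, p=167, q=16

167/16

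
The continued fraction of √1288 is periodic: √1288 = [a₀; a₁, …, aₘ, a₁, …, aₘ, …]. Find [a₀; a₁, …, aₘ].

[35; 1, 7, 1, 70]

a₀ = ⌊√1288⌋ = 35.
With m₀=0, d₀=1 and mₖ₊₁ = dₖaₖ − mₖ, dₖ₊₁ = (n − mₖ₊₁²)/dₖ, aₖ₊₁ = ⌊(a₀+mₖ₊₁)/dₖ₊₁⌋:
  k=1: m=35, d=63, a=1
  k=2: m=28, d=8, a=7
  k=3: m=28, d=63, a=1
  k=4: m=35, d=1, a=70
d=1 and a=2a₀=70 at k=4, so the next step gives (m, d) = (35, 63) again — its k=1 value — and the period has length 4.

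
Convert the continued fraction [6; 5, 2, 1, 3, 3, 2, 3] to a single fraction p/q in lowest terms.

9453/1528

Using pₖ = aₖpₖ₋₁ + pₖ₋₂ and qₖ = aₖqₖ₋₁ + qₖ₋₂:
  k=0: a=6, p=6, q=1
  k=1: a=5, p=31, q=5
  k=2: a=2, p=68, q=11
  k=3: a=1, p=99, q=16
  k=4: a=3, p=365, q=59
  k=5: a=3, p=1194, q=193
  k=6: a=2, p=2753, q=445
  k=7: a=3, p=9453, q=1528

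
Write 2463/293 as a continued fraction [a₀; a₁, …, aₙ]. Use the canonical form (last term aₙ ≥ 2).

2463 = 8·293 + 119
293 = 2·119 + 55
119 = 2·55 + 9
55 = 6·9 + 1
9 = 9·1 + 0  (stop)
So 2463/293 = [8; 2, 2, 6, 9].

[8; 2, 2, 6, 9]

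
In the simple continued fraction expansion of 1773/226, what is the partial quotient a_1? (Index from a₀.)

1

1773 = 7·226 + 191   →  a_0 = 7
226 = 1·191 + 35   →  a_1 = 1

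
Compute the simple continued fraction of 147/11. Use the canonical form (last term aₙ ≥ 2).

[13; 2, 1, 3]

147 = 13*11 + 4
11 = 2*4 + 3
4 = 1*3 + 1
3 = 3*1 + 0  (stop)
So 147/11 = [13; 2, 1, 3].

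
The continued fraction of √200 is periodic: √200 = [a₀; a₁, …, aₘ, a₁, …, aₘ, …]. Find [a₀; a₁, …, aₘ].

a₀ = ⌊√200⌋ = 14.
With m₀=0, d₀=1 and mₖ₊₁ = dₖaₖ − mₖ, dₖ₊₁ = (n − mₖ₊₁²)/dₖ, aₖ₊₁ = ⌊(a₀+mₖ₊₁)/dₖ₊₁⌋:
  k=1: m=14, d=4, a=7
  k=2: m=14, d=1, a=28
d=1 and a=2a₀=28 at k=2, so the next step gives (m, d) = (14, 4) again — its k=1 value — and the period has length 2.

[14; 7, 28]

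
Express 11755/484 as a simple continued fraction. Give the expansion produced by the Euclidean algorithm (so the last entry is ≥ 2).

11755 = 24×484 + 139
484 = 3×139 + 67
139 = 2×67 + 5
67 = 13×5 + 2
5 = 2×2 + 1
2 = 2×1 + 0  (stop)
So 11755/484 = [24; 3, 2, 13, 2, 2].

[24; 3, 2, 13, 2, 2]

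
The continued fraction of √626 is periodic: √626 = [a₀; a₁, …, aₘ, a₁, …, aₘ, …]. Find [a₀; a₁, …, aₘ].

a₀ = ⌊√626⌋ = 25.

[25; 50]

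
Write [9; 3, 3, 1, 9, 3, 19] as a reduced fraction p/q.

70855/7613

Fold from the inside: start with 19/1.
  3 + 1/19 = 58/19
  9 + 19/58 = 541/58
  1 + 58/541 = 599/541
  3 + 541/599 = 2338/599
  3 + 599/2338 = 7613/2338
  9 + 2338/7613 = 70855/7613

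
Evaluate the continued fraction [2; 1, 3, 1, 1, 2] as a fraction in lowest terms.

64/23

Fold from the inside: start with 2/1.
  1 + 1/2 = 3/2
  1 + 2/3 = 5/3
  3 + 3/5 = 18/5
  1 + 5/18 = 23/18
  2 + 18/23 = 64/23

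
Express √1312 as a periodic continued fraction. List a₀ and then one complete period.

a₀ = ⌊√1312⌋ = 36.
With m₀=0, d₀=1 and mₖ₊₁ = dₖaₖ − mₖ, dₖ₊₁ = (n − mₖ₊₁²)/dₖ, aₖ₊₁ = ⌊(a₀+mₖ₊₁)/dₖ₊₁⌋:
  k=1: m=36, d=16, a=4
  k=2: m=28, d=33, a=1
  k=3: m=5, d=39, a=1
  k=4: m=34, d=4, a=17
  k=5: m=34, d=39, a=1
  k=6: m=5, d=33, a=1
  k=7: m=28, d=16, a=4
  k=8: m=36, d=1, a=72
d=1 and a=2a₀=72 at k=8, so the next step gives (m, d) = (36, 16) again — its k=1 value — and the period has length 8.

[36; 4, 1, 1, 17, 1, 1, 4, 72]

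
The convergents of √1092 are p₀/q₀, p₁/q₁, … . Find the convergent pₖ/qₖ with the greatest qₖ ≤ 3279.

√1092 = [33; 22, 66, …] (period length 2).
Convergents:
  p_0/q_0 = 33/1
  p_1/q_1 = 727/22
  p_2/q_2 = 48015/1453
  p_3/q_3 = 1057057/31988
q_2 = 1453 ≤ 3279 < 31988 = q_3, so the answer is 48015/1453.

48015/1453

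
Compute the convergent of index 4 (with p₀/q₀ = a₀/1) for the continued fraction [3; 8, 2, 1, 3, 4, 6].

287/92

Using pₖ = aₖpₖ₋₁ + pₖ₋₂, qₖ = aₖqₖ₋₁ + qₖ₋₂ (with p₋₁=1, p₋₂=0, q₋₁=0, q₋₂=1):
  k=0: a=3, p=3, q=1
  k=1: a=8, p=25, q=8
  k=2: a=2, p=53, q=17
  k=3: a=1, p=78, q=25
  k=4: a=3, p=287, q=92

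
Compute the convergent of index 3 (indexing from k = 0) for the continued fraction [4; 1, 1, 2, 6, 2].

23/5

Using pₖ = aₖpₖ₋₁ + pₖ₋₂, qₖ = aₖqₖ₋₁ + qₖ₋₂ (with p₋₁=1, p₋₂=0, q₋₁=0, q₋₂=1):
  k=0: a=4, p=4, q=1
  k=1: a=1, p=5, q=1
  k=2: a=1, p=9, q=2
  k=3: a=2, p=23, q=5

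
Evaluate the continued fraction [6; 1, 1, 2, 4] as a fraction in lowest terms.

145/22

Fold from the inside: start with 4/1.
  2 + 1/4 = 9/4
  1 + 4/9 = 13/9
  1 + 9/13 = 22/13
  6 + 13/22 = 145/22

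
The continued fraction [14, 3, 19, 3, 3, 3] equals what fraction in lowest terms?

Fold from the inside: start with 3/1.
  3 + 1/3 = 10/3
  3 + 3/10 = 33/10
  19 + 10/33 = 637/33
  3 + 33/637 = 1944/637
  14 + 637/1944 = 27853/1944

27853/1944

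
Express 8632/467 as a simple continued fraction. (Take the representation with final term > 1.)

8632 = 18×467 + 226
467 = 2×226 + 15
226 = 15×15 + 1
15 = 15×1 + 0  (stop)
So 8632/467 = [18; 2, 15, 15].

[18; 2, 15, 15]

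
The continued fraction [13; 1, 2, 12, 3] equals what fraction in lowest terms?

1559/114

Fold from the inside: start with 3/1.
  12 + 1/3 = 37/3
  2 + 3/37 = 77/37
  1 + 37/77 = 114/77
  13 + 77/114 = 1559/114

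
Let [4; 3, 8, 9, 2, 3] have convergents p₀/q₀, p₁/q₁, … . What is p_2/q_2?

108/25

Using pₖ = aₖpₖ₋₁ + pₖ₋₂, qₖ = aₖqₖ₋₁ + qₖ₋₂ (with p₋₁=1, p₋₂=0, q₋₁=0, q₋₂=1):
  k=0: a=4, p=4, q=1
  k=1: a=3, p=13, q=3
  k=2: a=8, p=108, q=25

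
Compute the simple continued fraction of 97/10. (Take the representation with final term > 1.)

[9; 1, 2, 3]

97 = 9×10 + 7
10 = 1×7 + 3
7 = 2×3 + 1
3 = 3×1 + 0  (stop)
So 97/10 = [9; 1, 2, 3].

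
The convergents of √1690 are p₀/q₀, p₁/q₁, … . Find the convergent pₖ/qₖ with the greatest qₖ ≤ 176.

3001/73

√1690 = [41; 9, 8, 9, 82, …] (period length 4).
Convergents:
  p_0/q_0 = 41/1
  p_1/q_1 = 370/9
  p_2/q_2 = 3001/73
  p_3/q_3 = 27379/666
q_2 = 73 ≤ 176 < 666 = q_3, so the answer is 3001/73.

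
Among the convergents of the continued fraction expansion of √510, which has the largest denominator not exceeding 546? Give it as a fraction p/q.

√510 = [22; 1, 1, 2, 1, 1, 44, …] (period length 6).
Convergents:
  p_0/q_0 = 22/1
  p_1/q_1 = 23/1
  p_2/q_2 = 45/2
  p_3/q_3 = 113/5
  p_4/q_4 = 158/7
  p_5/q_5 = 271/12
  p_6/q_6 = 12082/535
  p_7/q_7 = 12353/547
q_6 = 535 ≤ 546 < 547 = q_7, so the answer is 12082/535.

12082/535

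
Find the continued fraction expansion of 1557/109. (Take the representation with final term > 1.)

[14; 3, 1, 1, 15]

1557 = 14*109 + 31
109 = 3*31 + 16
31 = 1*16 + 15
16 = 1*15 + 1
15 = 15*1 + 0  (stop)
So 1557/109 = [14; 3, 1, 1, 15].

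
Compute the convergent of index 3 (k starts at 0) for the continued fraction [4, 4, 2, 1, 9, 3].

Using pₖ = aₖpₖ₋₁ + pₖ₋₂, qₖ = aₖqₖ₋₁ + qₖ₋₂ (with p₋₁=1, p₋₂=0, q₋₁=0, q₋₂=1):
  k=0: a=4, p=4, q=1
  k=1: a=4, p=17, q=4
  k=2: a=2, p=38, q=9
  k=3: a=1, p=55, q=13

55/13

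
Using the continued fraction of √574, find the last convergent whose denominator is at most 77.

√574 = [23; 1, 22, 1, 46, …] (period length 4).
Convergents:
  p_0/q_0 = 23/1
  p_1/q_1 = 24/1
  p_2/q_2 = 551/23
  p_3/q_3 = 575/24
  p_4/q_4 = 27001/1127
q_3 = 24 ≤ 77 < 1127 = q_4, so the answer is 575/24.

575/24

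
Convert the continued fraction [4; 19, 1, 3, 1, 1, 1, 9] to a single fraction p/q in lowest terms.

Using pₖ = aₖpₖ₋₁ + pₖ₋₂ and qₖ = aₖqₖ₋₁ + qₖ₋₂:
  k=0: a=4, p=4, q=1
  k=1: a=19, p=77, q=19
  k=2: a=1, p=81, q=20
  k=3: a=3, p=320, q=79
  k=4: a=1, p=401, q=99
  k=5: a=1, p=721, q=178
  k=6: a=1, p=1122, q=277
  k=7: a=9, p=10819, q=2671

10819/2671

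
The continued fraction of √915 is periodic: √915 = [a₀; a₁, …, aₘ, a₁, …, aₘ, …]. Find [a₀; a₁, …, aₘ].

a₀ = ⌊√915⌋ = 30.
With m₀=0, d₀=1 and mₖ₊₁ = dₖaₖ − mₖ, dₖ₊₁ = (n − mₖ₊₁²)/dₖ, aₖ₊₁ = ⌊(a₀+mₖ₊₁)/dₖ₊₁⌋:
  k=1: m=30, d=15, a=4
  k=2: m=30, d=1, a=60
d=1 and a=2a₀=60 at k=2, so the next step gives (m, d) = (30, 15) again — its k=1 value — and the period has length 2.

[30; 4, 60]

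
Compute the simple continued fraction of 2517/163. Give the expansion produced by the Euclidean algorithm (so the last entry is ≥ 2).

[15; 2, 3, 1, 3, 1, 3]

2517 = 15×163 + 72
163 = 2×72 + 19
72 = 3×19 + 15
19 = 1×15 + 4
15 = 3×4 + 3
4 = 1×3 + 1
3 = 3×1 + 0  (stop)
So 2517/163 = [15; 2, 3, 1, 3, 1, 3].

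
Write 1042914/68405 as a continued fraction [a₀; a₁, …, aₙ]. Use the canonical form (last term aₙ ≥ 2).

1042914 = 15×68405 + 16839
68405 = 4×16839 + 1049
16839 = 16×1049 + 55
1049 = 19×55 + 4
55 = 13×4 + 3
4 = 1×3 + 1
3 = 3×1 + 0  (stop)
So 1042914/68405 = [15; 4, 16, 19, 13, 1, 3].

[15; 4, 16, 19, 13, 1, 3]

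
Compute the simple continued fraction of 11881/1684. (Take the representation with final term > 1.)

[7; 18, 9, 3, 3]

11881 = 7*1684 + 93
1684 = 18*93 + 10
93 = 9*10 + 3
10 = 3*3 + 1
3 = 3*1 + 0  (stop)
So 11881/1684 = [7; 18, 9, 3, 3].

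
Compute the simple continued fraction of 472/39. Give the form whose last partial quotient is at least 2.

[12; 9, 1, 3]

472 = 12×39 + 4
39 = 9×4 + 3
4 = 1×3 + 1
3 = 3×1 + 0  (stop)
So 472/39 = [12; 9, 1, 3].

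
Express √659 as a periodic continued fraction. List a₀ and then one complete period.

a₀ = ⌊√659⌋ = 25.
With m₀=0, d₀=1 and mₖ₊₁ = dₖaₖ − mₖ, dₖ₊₁ = (n − mₖ₊₁²)/dₖ, aₖ₊₁ = ⌊(a₀+mₖ₊₁)/dₖ₊₁⌋:
  k=1: m=25, d=34, a=1
  k=2: m=9, d=17, a=2
  k=3: m=25, d=2, a=25
  k=4: m=25, d=17, a=2
  k=5: m=9, d=34, a=1
  k=6: m=25, d=1, a=50
d=1 and a=2a₀=50 at k=6, so the next step gives (m, d) = (25, 34) again — its k=1 value — and the period has length 6.

[25; 1, 2, 25, 2, 1, 50]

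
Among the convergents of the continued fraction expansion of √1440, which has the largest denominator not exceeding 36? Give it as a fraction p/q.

√1440 = [37; 1, 17, 1, 74, …] (period length 4).
Convergents:
  p_0/q_0 = 37/1
  p_1/q_1 = 38/1
  p_2/q_2 = 683/18
  p_3/q_3 = 721/19
  p_4/q_4 = 54037/1424
q_3 = 19 ≤ 36 < 1424 = q_4, so the answer is 721/19.

721/19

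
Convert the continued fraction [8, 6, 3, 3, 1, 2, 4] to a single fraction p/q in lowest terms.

Fold from the inside: start with 4/1.
  2 + 1/4 = 9/4
  1 + 4/9 = 13/9
  3 + 9/13 = 48/13
  3 + 13/48 = 157/48
  6 + 48/157 = 990/157
  8 + 157/990 = 8077/990

8077/990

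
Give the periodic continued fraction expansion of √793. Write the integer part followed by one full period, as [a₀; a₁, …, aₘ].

[28; 6, 4, 6, 56]

a₀ = ⌊√793⌋ = 28.
With m₀=0, d₀=1 and mₖ₊₁ = dₖaₖ − mₖ, dₖ₊₁ = (n − mₖ₊₁²)/dₖ, aₖ₊₁ = ⌊(a₀+mₖ₊₁)/dₖ₊₁⌋:
  k=1: m=28, d=9, a=6
  k=2: m=26, d=13, a=4
  k=3: m=26, d=9, a=6
  k=4: m=28, d=1, a=56
d=1 and a=2a₀=56 at k=4, so the next step gives (m, d) = (28, 9) again — its k=1 value — and the period has length 4.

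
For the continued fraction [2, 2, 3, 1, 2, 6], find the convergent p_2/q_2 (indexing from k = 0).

Using pₖ = aₖpₖ₋₁ + pₖ₋₂, qₖ = aₖqₖ₋₁ + qₖ₋₂ (with p₋₁=1, p₋₂=0, q₋₁=0, q₋₂=1):
  k=0: a=2, p=2, q=1
  k=1: a=2, p=5, q=2
  k=2: a=3, p=17, q=7

17/7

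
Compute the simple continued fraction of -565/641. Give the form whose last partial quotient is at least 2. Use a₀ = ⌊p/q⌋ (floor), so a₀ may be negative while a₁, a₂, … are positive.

-565 = -1×641 + 76
641 = 8×76 + 33
76 = 2×33 + 10
33 = 3×10 + 3
10 = 3×3 + 1
3 = 3×1 + 0  (stop)
So -565/641 = [-1; 8, 2, 3, 3, 3].

[-1; 8, 2, 3, 3, 3]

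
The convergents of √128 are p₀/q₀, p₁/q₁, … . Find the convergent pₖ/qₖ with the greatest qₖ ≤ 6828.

39202/3465

√128 = [11; 3, 5, 3, 22, …] (period length 4).
Convergents:
  p_0/q_0 = 11/1
  p_1/q_1 = 34/3
  p_2/q_2 = 181/16
  p_3/q_3 = 577/51
  p_4/q_4 = 12875/1138
  p_5/q_5 = 39202/3465
  p_6/q_6 = 208885/18463
q_5 = 3465 ≤ 6828 < 18463 = q_6, so the answer is 39202/3465.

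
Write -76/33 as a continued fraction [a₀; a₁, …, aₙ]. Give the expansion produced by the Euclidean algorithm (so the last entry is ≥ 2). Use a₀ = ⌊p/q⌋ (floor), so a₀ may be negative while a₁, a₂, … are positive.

[-3; 1, 2, 3, 3]

-76 = -3·33 + 23
33 = 1·23 + 10
23 = 2·10 + 3
10 = 3·3 + 1
3 = 3·1 + 0  (stop)
So -76/33 = [-3; 1, 2, 3, 3].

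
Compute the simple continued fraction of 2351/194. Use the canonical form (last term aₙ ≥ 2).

2351 = 12*194 + 23
194 = 8*23 + 10
23 = 2*10 + 3
10 = 3*3 + 1
3 = 3*1 + 0  (stop)
So 2351/194 = [12; 8, 2, 3, 3].

[12; 8, 2, 3, 3]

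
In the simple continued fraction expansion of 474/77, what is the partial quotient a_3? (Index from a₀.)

2

474 = 6·77 + 12   →  a_0 = 6
77 = 6·12 + 5   →  a_1 = 6
12 = 2·5 + 2   →  a_2 = 2
5 = 2·2 + 1   →  a_3 = 2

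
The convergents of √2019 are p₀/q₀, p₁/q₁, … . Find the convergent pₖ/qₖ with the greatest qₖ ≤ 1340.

√2019 = [44; 1, 13, 1, 88, …] (period length 4).
Convergents:
  p_0/q_0 = 44/1
  p_1/q_1 = 45/1
  p_2/q_2 = 629/14
  p_3/q_3 = 674/15
  p_4/q_4 = 59941/1334
  p_5/q_5 = 60615/1349
q_4 = 1334 ≤ 1340 < 1349 = q_5, so the answer is 59941/1334.

59941/1334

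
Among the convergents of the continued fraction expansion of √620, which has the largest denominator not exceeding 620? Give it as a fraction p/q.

12425/499

√620 = [24; 1, 8, 1, 48, …] (period length 4).
Convergents:
  p_0/q_0 = 24/1
  p_1/q_1 = 25/1
  p_2/q_2 = 224/9
  p_3/q_3 = 249/10
  p_4/q_4 = 12176/489
  p_5/q_5 = 12425/499
  p_6/q_6 = 111576/4481
q_5 = 499 ≤ 620 < 4481 = q_6, so the answer is 12425/499.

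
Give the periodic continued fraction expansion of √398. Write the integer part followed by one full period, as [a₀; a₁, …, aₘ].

a₀ = ⌊√398⌋ = 19.
With m₀=0, d₀=1 and mₖ₊₁ = dₖaₖ − mₖ, dₖ₊₁ = (n − mₖ₊₁²)/dₖ, aₖ₊₁ = ⌊(a₀+mₖ₊₁)/dₖ₊₁⌋:
  k=1: m=19, d=37, a=1
  k=2: m=18, d=2, a=18
  k=3: m=18, d=37, a=1
  k=4: m=19, d=1, a=38
d=1 and a=2a₀=38 at k=4, so the next step gives (m, d) = (19, 37) again — its k=1 value — and the period has length 4.

[19; 1, 18, 1, 38]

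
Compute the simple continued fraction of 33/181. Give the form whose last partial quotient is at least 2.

[0; 5, 2, 16]

33 = 0·181 + 33
181 = 5·33 + 16
33 = 2·16 + 1
16 = 16·1 + 0  (stop)
So 33/181 = [0; 5, 2, 16].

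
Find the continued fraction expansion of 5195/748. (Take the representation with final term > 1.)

5195 = 6·748 + 707
748 = 1·707 + 41
707 = 17·41 + 10
41 = 4·10 + 1
10 = 10·1 + 0  (stop)
So 5195/748 = [6; 1, 17, 4, 10].

[6; 1, 17, 4, 10]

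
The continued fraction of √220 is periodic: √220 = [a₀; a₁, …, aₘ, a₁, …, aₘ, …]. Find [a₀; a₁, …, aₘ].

a₀ = ⌊√220⌋ = 14.
With m₀=0, d₀=1 and mₖ₊₁ = dₖaₖ − mₖ, dₖ₊₁ = (n − mₖ₊₁²)/dₖ, aₖ₊₁ = ⌊(a₀+mₖ₊₁)/dₖ₊₁⌋:
  k=1: m=14, d=24, a=1
  k=2: m=10, d=5, a=4
  k=3: m=10, d=24, a=1
  k=4: m=14, d=1, a=28
d=1 and a=2a₀=28 at k=4, so the next step gives (m, d) = (14, 24) again — its k=1 value — and the period has length 4.

[14; 1, 4, 1, 28]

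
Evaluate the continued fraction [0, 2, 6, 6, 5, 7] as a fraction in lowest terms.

1374/2971

Using pₖ = aₖpₖ₋₁ + pₖ₋₂ and qₖ = aₖqₖ₋₁ + qₖ₋₂:
  k=0: a=0, p=0, q=1
  k=1: a=2, p=1, q=2
  k=2: a=6, p=6, q=13
  k=3: a=6, p=37, q=80
  k=4: a=5, p=191, q=413
  k=5: a=7, p=1374, q=2971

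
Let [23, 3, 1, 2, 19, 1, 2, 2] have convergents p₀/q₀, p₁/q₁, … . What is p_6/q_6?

Using pₖ = aₖpₖ₋₁ + pₖ₋₂, qₖ = aₖqₖ₋₁ + qₖ₋₂ (with p₋₁=1, p₋₂=0, q₋₁=0, q₋₂=1):
  k=0: a=23, p=23, q=1
  k=1: a=3, p=70, q=3
  k=2: a=1, p=93, q=4
  k=3: a=2, p=256, q=11
  k=4: a=19, p=4957, q=213
  k=5: a=1, p=5213, q=224
  k=6: a=2, p=15383, q=661

15383/661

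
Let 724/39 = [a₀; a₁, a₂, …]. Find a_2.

1

724 = 18·39 + 22   →  a_0 = 18
39 = 1·22 + 17   →  a_1 = 1
22 = 1·17 + 5   →  a_2 = 1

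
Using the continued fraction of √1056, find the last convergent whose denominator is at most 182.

√1056 = [32; 2, 64, …] (period length 2).
Convergents:
  p_0/q_0 = 32/1
  p_1/q_1 = 65/2
  p_2/q_2 = 4192/129
  p_3/q_3 = 8449/260
q_2 = 129 ≤ 182 < 260 = q_3, so the answer is 4192/129.

4192/129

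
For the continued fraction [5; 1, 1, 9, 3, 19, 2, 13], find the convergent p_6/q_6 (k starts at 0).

12924/2339

Using pₖ = aₖpₖ₋₁ + pₖ₋₂, qₖ = aₖqₖ₋₁ + qₖ₋₂ (with p₋₁=1, p₋₂=0, q₋₁=0, q₋₂=1):
  k=0: a=5, p=5, q=1
  k=1: a=1, p=6, q=1
  k=2: a=1, p=11, q=2
  k=3: a=9, p=105, q=19
  k=4: a=3, p=326, q=59
  k=5: a=19, p=6299, q=1140
  k=6: a=2, p=12924, q=2339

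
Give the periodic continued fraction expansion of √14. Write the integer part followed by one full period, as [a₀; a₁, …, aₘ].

[3; 1, 2, 1, 6]

a₀ = ⌊√14⌋ = 3.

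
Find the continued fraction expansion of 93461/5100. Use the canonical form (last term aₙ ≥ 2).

[18; 3, 14, 5, 11, 2]

93461 = 18×5100 + 1661
5100 = 3×1661 + 117
1661 = 14×117 + 23
117 = 5×23 + 2
23 = 11×2 + 1
2 = 2×1 + 0  (stop)
So 93461/5100 = [18; 3, 14, 5, 11, 2].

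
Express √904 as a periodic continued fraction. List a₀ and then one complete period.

a₀ = ⌊√904⌋ = 30.
With m₀=0, d₀=1 and mₖ₊₁ = dₖaₖ − mₖ, dₖ₊₁ = (n − mₖ₊₁²)/dₖ, aₖ₊₁ = ⌊(a₀+mₖ₊₁)/dₖ₊₁⌋:
  k=1: m=30, d=4, a=15
  k=2: m=30, d=1, a=60
d=1 and a=2a₀=60 at k=2, so the next step gives (m, d) = (30, 4) again — its k=1 value — and the period has length 2.

[30; 15, 60]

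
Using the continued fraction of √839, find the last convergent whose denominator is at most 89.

√839 = [28; 1, 27, 1, 56, …] (period length 4).
Convergents:
  p_0/q_0 = 28/1
  p_1/q_1 = 29/1
  p_2/q_2 = 811/28
  p_3/q_3 = 840/29
  p_4/q_4 = 47851/1652
q_3 = 29 ≤ 89 < 1652 = q_4, so the answer is 840/29.

840/29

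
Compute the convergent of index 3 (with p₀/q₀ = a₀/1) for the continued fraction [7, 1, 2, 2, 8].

Using pₖ = aₖpₖ₋₁ + pₖ₋₂, qₖ = aₖqₖ₋₁ + qₖ₋₂ (with p₋₁=1, p₋₂=0, q₋₁=0, q₋₂=1):
  k=0: a=7, p=7, q=1
  k=1: a=1, p=8, q=1
  k=2: a=2, p=23, q=3
  k=3: a=2, p=54, q=7

54/7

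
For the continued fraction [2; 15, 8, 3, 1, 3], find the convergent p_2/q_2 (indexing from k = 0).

Using pₖ = aₖpₖ₋₁ + pₖ₋₂, qₖ = aₖqₖ₋₁ + qₖ₋₂ (with p₋₁=1, p₋₂=0, q₋₁=0, q₋₂=1):
  k=0: a=2, p=2, q=1
  k=1: a=15, p=31, q=15
  k=2: a=8, p=250, q=121

250/121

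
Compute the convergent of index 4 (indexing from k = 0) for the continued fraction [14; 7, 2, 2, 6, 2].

Using pₖ = aₖpₖ₋₁ + pₖ₋₂, qₖ = aₖqₖ₋₁ + qₖ₋₂ (with p₋₁=1, p₋₂=0, q₋₁=0, q₋₂=1):
  k=0: a=14, p=14, q=1
  k=1: a=7, p=99, q=7
  k=2: a=2, p=212, q=15
  k=3: a=2, p=523, q=37
  k=4: a=6, p=3350, q=237

3350/237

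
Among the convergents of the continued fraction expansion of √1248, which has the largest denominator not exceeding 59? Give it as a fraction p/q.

1837/52

√1248 = [35; 3, 17, 3, 70, …] (period length 4).
Convergents:
  p_0/q_0 = 35/1
  p_1/q_1 = 106/3
  p_2/q_2 = 1837/52
  p_3/q_3 = 5617/159
q_2 = 52 ≤ 59 < 159 = q_3, so the answer is 1837/52.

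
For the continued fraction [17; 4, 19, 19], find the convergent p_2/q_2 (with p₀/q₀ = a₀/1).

Using pₖ = aₖpₖ₋₁ + pₖ₋₂, qₖ = aₖqₖ₋₁ + qₖ₋₂ (with p₋₁=1, p₋₂=0, q₋₁=0, q₋₂=1):
  k=0: a=17, p=17, q=1
  k=1: a=4, p=69, q=4
  k=2: a=19, p=1328, q=77

1328/77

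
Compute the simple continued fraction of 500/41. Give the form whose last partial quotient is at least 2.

500 = 12·41 + 8
41 = 5·8 + 1
8 = 8·1 + 0  (stop)
So 500/41 = [12; 5, 8].

[12; 5, 8]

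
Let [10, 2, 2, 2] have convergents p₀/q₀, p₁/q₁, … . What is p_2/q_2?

Using pₖ = aₖpₖ₋₁ + pₖ₋₂, qₖ = aₖqₖ₋₁ + qₖ₋₂ (with p₋₁=1, p₋₂=0, q₋₁=0, q₋₂=1):
  k=0: a=10, p=10, q=1
  k=1: a=2, p=21, q=2
  k=2: a=2, p=52, q=5

52/5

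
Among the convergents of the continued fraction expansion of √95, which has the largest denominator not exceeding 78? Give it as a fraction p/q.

731/75

√95 = [9; 1, 2, 1, 18, …] (period length 4).
Convergents:
  p_0/q_0 = 9/1
  p_1/q_1 = 10/1
  p_2/q_2 = 29/3
  p_3/q_3 = 39/4
  p_4/q_4 = 731/75
  p_5/q_5 = 770/79
q_4 = 75 ≤ 78 < 79 = q_5, so the answer is 731/75.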